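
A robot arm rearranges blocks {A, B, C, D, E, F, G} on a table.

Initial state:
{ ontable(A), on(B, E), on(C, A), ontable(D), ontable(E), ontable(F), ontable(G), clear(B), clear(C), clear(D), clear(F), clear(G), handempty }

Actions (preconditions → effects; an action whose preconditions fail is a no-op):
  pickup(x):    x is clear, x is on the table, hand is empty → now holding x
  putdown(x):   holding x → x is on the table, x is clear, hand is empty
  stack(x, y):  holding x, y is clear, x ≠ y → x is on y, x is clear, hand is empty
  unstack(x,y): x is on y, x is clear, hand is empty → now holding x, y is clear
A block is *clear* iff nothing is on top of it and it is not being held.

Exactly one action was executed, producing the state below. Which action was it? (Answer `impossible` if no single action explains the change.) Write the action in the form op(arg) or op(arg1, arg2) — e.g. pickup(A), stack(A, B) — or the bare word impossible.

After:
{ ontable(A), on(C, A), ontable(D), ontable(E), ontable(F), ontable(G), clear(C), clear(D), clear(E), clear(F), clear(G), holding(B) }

unstack(B, E)

target: towers=[A/C; D; E; F; G] holding=B
     unstack(B, E) → towers=[A/C; D; E; F; G] holding=B  ← match
         pickup(F) → towers=[A/C; D; E/B; G] holding=F
         pickup(G) → towers=[A/C; D; E/B; F] holding=G
         pickup(D) → towers=[A/C; E/B; F; G] holding=D
     unstack(C, A) → towers=[A; D; E/B; F; G] holding=C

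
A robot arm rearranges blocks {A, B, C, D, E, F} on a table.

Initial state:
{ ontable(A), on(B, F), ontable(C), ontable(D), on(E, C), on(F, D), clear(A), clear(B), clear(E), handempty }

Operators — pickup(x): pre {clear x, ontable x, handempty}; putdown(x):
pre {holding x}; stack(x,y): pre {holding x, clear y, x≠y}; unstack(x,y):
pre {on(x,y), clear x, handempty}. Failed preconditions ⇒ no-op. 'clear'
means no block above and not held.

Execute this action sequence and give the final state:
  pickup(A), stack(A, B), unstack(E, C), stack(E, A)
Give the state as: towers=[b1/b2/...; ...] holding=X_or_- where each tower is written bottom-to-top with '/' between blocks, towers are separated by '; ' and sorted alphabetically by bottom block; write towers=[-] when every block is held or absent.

step 1 (pickup(A)): towers=[C/E; D/F/B] holding=A
step 2 (stack(A, B)): towers=[C/E; D/F/B/A] holding=-
step 3 (unstack(E, C)): towers=[C; D/F/B/A] holding=E
step 4 (stack(E, A)): towers=[C; D/F/B/A/E] holding=-

towers=[C; D/F/B/A/E] holding=-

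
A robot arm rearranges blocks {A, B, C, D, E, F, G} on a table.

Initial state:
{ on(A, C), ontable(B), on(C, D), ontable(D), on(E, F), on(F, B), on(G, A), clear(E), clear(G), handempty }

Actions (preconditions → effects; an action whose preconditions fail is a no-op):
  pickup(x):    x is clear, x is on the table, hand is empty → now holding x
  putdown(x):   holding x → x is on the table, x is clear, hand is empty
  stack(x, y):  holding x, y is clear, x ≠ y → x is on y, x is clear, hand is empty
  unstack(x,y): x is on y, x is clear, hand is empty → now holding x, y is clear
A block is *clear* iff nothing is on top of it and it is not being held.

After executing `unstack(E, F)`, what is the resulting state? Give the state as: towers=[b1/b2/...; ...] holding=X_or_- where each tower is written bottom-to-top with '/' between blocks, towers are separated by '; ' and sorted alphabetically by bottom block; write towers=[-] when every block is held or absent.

towers=[B/F; D/C/A/G] holding=E

before: towers=[B/F/E; D/C/A/G] holding=-
pre[unstack(E, F)]: on(E,F) ok, clear(E) ok, handempty ok
all met → apply unstack(E, F)
after:  towers=[B/F; D/C/A/G] holding=E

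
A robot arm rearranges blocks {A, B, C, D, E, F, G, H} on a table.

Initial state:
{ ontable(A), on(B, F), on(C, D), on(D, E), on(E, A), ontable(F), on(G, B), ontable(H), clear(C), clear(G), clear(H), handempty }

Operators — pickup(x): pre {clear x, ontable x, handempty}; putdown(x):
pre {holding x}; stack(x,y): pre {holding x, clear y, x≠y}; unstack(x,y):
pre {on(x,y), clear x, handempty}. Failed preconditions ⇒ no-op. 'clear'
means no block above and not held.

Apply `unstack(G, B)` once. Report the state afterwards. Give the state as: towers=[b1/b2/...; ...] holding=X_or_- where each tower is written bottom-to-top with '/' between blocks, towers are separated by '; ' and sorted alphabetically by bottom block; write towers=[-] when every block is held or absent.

before: towers=[A/E/D/C; F/B/G; H] holding=-
pre[unstack(G, B)]: on(G,B) yes, clear(G) yes, handempty yes
all met → apply unstack(G, B)
after:  towers=[A/E/D/C; F/B; H] holding=G

towers=[A/E/D/C; F/B; H] holding=G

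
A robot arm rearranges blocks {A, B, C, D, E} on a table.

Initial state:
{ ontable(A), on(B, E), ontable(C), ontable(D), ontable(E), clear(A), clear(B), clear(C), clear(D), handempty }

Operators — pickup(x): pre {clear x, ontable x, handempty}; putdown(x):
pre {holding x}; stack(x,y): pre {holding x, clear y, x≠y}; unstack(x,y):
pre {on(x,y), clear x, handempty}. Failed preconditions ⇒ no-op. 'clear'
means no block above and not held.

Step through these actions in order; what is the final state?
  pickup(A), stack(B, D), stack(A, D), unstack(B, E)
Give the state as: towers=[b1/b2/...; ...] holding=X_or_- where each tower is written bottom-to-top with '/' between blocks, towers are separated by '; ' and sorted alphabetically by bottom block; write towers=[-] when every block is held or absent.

towers=[C; D/A; E] holding=B

step 1 (pickup(A)): towers=[C; D; E/B] holding=A
step 2 (stack(B, D)) [no-op]: towers=[C; D; E/B] holding=A
step 3 (stack(A, D)): towers=[C; D/A; E/B] holding=-
step 4 (unstack(B, E)): towers=[C; D/A; E] holding=B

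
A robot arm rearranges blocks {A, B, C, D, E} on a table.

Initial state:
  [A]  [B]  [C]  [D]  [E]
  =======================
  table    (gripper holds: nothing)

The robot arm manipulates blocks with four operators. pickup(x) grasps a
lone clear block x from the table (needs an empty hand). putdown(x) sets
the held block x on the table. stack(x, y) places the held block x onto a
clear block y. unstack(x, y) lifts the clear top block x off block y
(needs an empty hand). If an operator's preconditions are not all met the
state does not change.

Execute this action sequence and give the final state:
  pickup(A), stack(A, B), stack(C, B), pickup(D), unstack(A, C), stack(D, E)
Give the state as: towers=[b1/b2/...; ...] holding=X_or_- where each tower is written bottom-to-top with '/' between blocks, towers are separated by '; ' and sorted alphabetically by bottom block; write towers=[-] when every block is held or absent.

step 1 (pickup(A)): towers=[B; C; D; E] holding=A
step 2 (stack(A, B)): towers=[B/A; C; D; E] holding=-
step 3 (stack(C, B)) [no-op]: towers=[B/A; C; D; E] holding=-
step 4 (pickup(D)): towers=[B/A; C; E] holding=D
step 5 (unstack(A, C)) [no-op]: towers=[B/A; C; E] holding=D
step 6 (stack(D, E)): towers=[B/A; C; E/D] holding=-

towers=[B/A; C; E/D] holding=-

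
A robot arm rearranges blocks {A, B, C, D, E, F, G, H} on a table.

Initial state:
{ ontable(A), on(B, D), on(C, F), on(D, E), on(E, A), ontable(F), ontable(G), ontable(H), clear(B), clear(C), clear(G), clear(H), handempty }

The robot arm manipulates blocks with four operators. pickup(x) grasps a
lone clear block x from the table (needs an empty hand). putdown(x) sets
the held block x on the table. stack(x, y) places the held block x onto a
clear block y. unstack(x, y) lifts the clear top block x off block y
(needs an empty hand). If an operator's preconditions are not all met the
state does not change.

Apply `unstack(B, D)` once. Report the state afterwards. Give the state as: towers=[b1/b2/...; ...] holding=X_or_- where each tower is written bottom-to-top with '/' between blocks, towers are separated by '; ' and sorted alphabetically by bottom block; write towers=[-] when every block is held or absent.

towers=[A/E/D; F/C; G; H] holding=B

before: towers=[A/E/D/B; F/C; G; H] holding=-
pre[unstack(B, D)]: on(B,D) yes, clear(B) yes, handempty yes
all met → apply unstack(B, D)
after:  towers=[A/E/D; F/C; G; H] holding=B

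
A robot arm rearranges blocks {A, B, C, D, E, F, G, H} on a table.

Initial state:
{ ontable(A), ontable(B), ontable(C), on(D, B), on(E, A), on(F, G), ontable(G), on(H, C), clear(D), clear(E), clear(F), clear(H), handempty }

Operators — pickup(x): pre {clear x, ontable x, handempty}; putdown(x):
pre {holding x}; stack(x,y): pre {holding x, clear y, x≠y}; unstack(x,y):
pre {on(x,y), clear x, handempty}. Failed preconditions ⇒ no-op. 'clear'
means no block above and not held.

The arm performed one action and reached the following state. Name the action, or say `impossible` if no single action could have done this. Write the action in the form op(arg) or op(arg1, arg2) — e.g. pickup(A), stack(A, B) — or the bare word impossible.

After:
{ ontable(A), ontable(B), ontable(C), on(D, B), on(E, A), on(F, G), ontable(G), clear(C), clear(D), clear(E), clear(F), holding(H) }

unstack(H, C)

target: towers=[A/E; B/D; C; G/F] holding=H
     unstack(E, A) → towers=[A; B/D; C/H; G/F] holding=E
     unstack(H, C) → towers=[A/E; B/D; C; G/F] holding=H  ← match
     unstack(F, G) → towers=[A/E; B/D; C/H; G] holding=F
     unstack(D, B) → towers=[A/E; B; C/H; G/F] holding=D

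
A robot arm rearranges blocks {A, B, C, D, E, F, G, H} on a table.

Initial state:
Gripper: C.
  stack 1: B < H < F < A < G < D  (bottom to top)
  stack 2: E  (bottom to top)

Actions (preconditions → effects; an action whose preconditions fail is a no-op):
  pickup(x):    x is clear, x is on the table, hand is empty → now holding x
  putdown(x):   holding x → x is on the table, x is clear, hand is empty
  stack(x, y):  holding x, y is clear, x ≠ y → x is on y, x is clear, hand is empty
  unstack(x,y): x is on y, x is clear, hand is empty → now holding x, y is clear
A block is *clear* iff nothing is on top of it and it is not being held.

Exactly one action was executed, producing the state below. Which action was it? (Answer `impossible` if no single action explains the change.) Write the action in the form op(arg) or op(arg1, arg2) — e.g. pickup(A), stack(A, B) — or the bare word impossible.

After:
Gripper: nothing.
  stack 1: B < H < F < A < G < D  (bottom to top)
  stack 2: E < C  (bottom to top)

stack(C, E)

target: towers=[B/H/F/A/G/D; E/C] holding=-
        putdown(C) → towers=[B/H/F/A/G/D; C; E] holding=-
       stack(C, E) → towers=[B/H/F/A/G/D; E/C] holding=-  ← match
       stack(C, D) → towers=[B/H/F/A/G/D/C; E] holding=-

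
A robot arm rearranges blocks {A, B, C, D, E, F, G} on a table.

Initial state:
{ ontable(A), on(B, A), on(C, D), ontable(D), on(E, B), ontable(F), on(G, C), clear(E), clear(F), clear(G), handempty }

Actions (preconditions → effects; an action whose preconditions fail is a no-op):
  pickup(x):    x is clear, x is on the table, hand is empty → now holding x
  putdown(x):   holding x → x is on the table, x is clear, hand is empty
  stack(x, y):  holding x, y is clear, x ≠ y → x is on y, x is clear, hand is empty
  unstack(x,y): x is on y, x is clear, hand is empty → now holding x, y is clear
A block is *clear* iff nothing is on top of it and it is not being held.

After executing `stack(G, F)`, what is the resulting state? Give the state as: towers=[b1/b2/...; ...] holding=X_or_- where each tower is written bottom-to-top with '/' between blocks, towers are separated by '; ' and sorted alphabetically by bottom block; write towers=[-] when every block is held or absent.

before: towers=[A/B/E; D/C/G; F] holding=-
pre[stack(G, F)]: holding(G) no, clear(F) yes, G≠F yes
holding(G) unmet → stack(G, F) is a no-op
after:  towers=[A/B/E; D/C/G; F] holding=-

towers=[A/B/E; D/C/G; F] holding=-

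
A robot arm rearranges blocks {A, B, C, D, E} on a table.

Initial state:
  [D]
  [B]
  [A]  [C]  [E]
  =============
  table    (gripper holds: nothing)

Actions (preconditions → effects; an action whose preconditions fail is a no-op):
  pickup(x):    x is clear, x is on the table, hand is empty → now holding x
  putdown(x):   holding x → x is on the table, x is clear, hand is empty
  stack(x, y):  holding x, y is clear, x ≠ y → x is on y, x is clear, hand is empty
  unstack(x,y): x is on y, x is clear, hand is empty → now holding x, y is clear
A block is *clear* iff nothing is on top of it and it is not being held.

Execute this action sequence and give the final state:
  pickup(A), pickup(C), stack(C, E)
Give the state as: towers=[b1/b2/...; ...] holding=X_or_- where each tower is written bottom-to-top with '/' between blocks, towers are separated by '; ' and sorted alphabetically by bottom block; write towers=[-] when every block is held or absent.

step 1 (pickup(A)) [no-op]: towers=[A/B/D; C; E] holding=-
step 2 (pickup(C)): towers=[A/B/D; E] holding=C
step 3 (stack(C, E)): towers=[A/B/D; E/C] holding=-

towers=[A/B/D; E/C] holding=-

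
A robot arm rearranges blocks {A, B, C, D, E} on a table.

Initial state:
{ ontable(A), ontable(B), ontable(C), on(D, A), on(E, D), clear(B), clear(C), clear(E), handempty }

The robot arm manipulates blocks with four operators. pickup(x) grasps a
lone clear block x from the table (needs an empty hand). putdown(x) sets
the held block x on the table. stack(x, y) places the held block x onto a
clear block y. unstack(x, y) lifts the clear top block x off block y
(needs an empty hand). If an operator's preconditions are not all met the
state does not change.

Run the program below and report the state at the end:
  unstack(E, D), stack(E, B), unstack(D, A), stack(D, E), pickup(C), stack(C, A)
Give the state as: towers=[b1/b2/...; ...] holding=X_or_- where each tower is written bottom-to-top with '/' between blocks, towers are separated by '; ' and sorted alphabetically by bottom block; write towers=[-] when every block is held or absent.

step 1 (unstack(E, D)): towers=[A/D; B; C] holding=E
step 2 (stack(E, B)): towers=[A/D; B/E; C] holding=-
step 3 (unstack(D, A)): towers=[A; B/E; C] holding=D
step 4 (stack(D, E)): towers=[A; B/E/D; C] holding=-
step 5 (pickup(C)): towers=[A; B/E/D] holding=C
step 6 (stack(C, A)): towers=[A/C; B/E/D] holding=-

towers=[A/C; B/E/D] holding=-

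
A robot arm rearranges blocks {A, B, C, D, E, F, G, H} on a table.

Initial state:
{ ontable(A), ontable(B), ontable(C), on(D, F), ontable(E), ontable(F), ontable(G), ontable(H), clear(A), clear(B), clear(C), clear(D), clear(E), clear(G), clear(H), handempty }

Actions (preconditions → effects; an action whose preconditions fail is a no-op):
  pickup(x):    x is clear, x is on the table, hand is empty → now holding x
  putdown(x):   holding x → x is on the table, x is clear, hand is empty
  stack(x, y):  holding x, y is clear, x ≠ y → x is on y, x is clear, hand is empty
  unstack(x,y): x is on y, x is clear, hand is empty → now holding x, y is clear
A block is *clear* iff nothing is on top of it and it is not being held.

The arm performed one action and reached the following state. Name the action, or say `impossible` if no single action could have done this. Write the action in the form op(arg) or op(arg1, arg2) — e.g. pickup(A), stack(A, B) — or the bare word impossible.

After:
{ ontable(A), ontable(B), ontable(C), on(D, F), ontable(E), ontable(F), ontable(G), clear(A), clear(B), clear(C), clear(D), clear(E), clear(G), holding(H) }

pickup(H)

target: towers=[A; B; C; E; F/D; G] holding=H
         pickup(G) → towers=[A; B; C; E; F/D; H] holding=G
         pickup(A) → towers=[B; C; E; F/D; G; H] holding=A
         pickup(E) → towers=[A; B; C; F/D; G; H] holding=E
         pickup(H) → towers=[A; B; C; E; F/D; G] holding=H  ← match
         pickup(B) → towers=[A; C; E; F/D; G; H] holding=B
     unstack(D, F) → towers=[A; B; C; E; F; G; H] holding=D
         pickup(C) → towers=[A; B; E; F/D; G; H] holding=C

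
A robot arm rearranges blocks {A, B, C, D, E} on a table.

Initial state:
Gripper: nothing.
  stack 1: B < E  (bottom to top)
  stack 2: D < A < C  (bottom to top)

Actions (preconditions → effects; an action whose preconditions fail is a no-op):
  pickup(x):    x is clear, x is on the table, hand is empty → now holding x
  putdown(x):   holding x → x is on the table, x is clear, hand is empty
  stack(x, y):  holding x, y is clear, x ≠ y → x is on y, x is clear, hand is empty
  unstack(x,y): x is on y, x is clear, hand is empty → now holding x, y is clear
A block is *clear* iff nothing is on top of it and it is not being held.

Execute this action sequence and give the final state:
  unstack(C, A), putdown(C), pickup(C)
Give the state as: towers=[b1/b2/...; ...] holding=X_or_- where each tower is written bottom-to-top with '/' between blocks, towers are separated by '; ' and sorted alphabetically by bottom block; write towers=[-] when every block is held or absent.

step 1 (unstack(C, A)): towers=[B/E; D/A] holding=C
step 2 (putdown(C)): towers=[B/E; C; D/A] holding=-
step 3 (pickup(C)): towers=[B/E; D/A] holding=C

towers=[B/E; D/A] holding=C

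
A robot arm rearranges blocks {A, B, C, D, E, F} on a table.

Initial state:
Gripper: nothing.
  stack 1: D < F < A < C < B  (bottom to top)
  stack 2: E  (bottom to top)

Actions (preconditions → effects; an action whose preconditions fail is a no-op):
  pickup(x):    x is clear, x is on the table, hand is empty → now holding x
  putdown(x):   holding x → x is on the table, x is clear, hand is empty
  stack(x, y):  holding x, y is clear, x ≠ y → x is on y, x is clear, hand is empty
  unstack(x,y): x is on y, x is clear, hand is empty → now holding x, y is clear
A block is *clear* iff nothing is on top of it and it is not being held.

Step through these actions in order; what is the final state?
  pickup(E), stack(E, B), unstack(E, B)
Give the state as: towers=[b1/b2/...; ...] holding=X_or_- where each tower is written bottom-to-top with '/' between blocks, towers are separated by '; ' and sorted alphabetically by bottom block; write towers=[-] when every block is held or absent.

step 1 (pickup(E)): towers=[D/F/A/C/B] holding=E
step 2 (stack(E, B)): towers=[D/F/A/C/B/E] holding=-
step 3 (unstack(E, B)): towers=[D/F/A/C/B] holding=E

towers=[D/F/A/C/B] holding=E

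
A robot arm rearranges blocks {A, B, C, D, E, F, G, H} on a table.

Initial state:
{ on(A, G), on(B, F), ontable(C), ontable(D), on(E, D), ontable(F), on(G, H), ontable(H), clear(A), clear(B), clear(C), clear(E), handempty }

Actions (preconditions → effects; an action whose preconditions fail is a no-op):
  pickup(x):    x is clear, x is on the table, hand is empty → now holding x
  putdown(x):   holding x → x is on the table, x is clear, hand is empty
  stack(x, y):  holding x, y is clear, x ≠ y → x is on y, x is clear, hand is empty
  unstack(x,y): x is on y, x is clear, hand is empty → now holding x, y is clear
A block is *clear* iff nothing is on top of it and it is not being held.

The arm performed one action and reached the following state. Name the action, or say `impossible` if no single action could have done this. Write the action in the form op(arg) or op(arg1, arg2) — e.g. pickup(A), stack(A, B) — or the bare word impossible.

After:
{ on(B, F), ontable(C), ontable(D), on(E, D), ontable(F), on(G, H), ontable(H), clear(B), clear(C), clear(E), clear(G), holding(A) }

target: towers=[C; D/E; F/B; H/G] holding=A
     unstack(A, G) → towers=[C; D/E; F/B; H/G] holding=A  ← match
     unstack(E, D) → towers=[C; D; F/B; H/G/A] holding=E
     unstack(B, F) → towers=[C; D/E; F; H/G/A] holding=B
         pickup(C) → towers=[D/E; F/B; H/G/A] holding=C

unstack(A, G)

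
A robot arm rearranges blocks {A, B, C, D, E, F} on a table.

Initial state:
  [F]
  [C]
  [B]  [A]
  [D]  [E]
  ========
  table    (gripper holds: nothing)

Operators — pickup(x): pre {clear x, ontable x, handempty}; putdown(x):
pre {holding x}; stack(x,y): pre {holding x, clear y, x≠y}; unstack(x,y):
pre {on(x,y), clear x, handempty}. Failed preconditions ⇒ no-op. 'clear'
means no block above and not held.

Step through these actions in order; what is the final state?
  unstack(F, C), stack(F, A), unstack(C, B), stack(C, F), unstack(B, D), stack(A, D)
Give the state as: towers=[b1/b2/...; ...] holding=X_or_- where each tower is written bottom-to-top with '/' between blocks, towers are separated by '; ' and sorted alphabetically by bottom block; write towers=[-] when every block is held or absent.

step 1 (unstack(F, C)): towers=[D/B/C; E/A] holding=F
step 2 (stack(F, A)): towers=[D/B/C; E/A/F] holding=-
step 3 (unstack(C, B)): towers=[D/B; E/A/F] holding=C
step 4 (stack(C, F)): towers=[D/B; E/A/F/C] holding=-
step 5 (unstack(B, D)): towers=[D; E/A/F/C] holding=B
step 6 (stack(A, D)) [no-op]: towers=[D; E/A/F/C] holding=B

towers=[D; E/A/F/C] holding=B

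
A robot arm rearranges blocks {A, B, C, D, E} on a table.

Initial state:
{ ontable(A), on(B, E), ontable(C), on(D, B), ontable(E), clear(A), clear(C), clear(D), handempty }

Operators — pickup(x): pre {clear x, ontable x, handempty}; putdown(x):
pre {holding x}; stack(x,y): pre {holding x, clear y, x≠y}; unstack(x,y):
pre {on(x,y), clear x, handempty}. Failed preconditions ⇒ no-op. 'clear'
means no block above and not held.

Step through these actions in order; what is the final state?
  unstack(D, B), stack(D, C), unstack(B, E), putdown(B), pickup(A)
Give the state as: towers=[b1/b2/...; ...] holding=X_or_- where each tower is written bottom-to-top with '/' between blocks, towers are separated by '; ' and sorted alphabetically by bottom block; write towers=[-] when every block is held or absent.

towers=[B; C/D; E] holding=A

step 1 (unstack(D, B)): towers=[A; C; E/B] holding=D
step 2 (stack(D, C)): towers=[A; C/D; E/B] holding=-
step 3 (unstack(B, E)): towers=[A; C/D; E] holding=B
step 4 (putdown(B)): towers=[A; B; C/D; E] holding=-
step 5 (pickup(A)): towers=[B; C/D; E] holding=A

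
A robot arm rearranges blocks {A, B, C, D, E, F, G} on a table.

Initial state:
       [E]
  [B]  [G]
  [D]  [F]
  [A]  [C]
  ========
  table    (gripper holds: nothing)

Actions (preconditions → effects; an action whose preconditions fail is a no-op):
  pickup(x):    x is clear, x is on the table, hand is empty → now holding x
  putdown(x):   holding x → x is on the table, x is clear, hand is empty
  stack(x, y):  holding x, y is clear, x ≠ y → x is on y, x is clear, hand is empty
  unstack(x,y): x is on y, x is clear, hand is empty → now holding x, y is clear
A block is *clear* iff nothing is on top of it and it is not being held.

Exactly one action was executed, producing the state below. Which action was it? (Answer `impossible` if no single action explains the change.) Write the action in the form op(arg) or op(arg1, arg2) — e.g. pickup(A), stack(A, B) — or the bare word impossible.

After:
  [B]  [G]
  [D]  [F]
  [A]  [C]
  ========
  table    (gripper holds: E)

target: towers=[A/D/B; C/F/G] holding=E
     unstack(B, D) → towers=[A/D; C/F/G/E] holding=B
     unstack(E, G) → towers=[A/D/B; C/F/G] holding=E  ← match

unstack(E, G)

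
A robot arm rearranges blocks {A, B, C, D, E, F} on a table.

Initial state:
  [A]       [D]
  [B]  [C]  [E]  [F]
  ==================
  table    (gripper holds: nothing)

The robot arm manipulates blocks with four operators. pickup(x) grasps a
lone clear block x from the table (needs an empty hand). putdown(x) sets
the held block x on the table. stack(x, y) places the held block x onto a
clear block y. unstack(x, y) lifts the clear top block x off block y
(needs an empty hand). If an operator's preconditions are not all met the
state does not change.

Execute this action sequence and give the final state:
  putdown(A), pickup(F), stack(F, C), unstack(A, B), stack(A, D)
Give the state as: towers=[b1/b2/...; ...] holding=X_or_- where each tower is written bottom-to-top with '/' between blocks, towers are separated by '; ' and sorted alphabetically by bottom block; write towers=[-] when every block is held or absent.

towers=[B; C/F; E/D/A] holding=-

step 1 (putdown(A)) [no-op]: towers=[B/A; C; E/D; F] holding=-
step 2 (pickup(F)): towers=[B/A; C; E/D] holding=F
step 3 (stack(F, C)): towers=[B/A; C/F; E/D] holding=-
step 4 (unstack(A, B)): towers=[B; C/F; E/D] holding=A
step 5 (stack(A, D)): towers=[B; C/F; E/D/A] holding=-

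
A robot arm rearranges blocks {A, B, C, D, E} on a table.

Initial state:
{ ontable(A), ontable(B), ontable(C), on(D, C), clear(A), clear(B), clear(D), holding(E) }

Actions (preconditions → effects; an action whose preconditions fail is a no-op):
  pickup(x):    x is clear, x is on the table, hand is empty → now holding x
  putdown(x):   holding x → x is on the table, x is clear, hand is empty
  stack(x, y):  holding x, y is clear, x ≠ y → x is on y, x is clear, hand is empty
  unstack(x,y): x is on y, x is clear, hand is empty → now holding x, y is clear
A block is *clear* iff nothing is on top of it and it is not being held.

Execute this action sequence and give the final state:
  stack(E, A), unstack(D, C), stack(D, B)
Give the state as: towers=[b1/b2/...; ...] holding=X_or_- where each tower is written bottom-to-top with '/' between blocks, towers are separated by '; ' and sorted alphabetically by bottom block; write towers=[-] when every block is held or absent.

towers=[A/E; B/D; C] holding=-

step 1 (stack(E, A)): towers=[A/E; B; C/D] holding=-
step 2 (unstack(D, C)): towers=[A/E; B; C] holding=D
step 3 (stack(D, B)): towers=[A/E; B/D; C] holding=-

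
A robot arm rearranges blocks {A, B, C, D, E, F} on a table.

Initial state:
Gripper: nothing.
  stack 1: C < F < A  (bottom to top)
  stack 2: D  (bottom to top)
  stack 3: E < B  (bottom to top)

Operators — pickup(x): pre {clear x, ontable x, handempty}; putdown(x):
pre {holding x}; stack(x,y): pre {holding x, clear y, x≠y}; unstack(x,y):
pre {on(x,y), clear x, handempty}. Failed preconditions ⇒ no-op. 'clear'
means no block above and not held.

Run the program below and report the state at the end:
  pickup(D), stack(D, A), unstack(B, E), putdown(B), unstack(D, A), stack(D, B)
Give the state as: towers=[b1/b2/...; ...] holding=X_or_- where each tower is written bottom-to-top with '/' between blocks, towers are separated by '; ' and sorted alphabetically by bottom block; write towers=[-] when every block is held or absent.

step 1 (pickup(D)): towers=[C/F/A; E/B] holding=D
step 2 (stack(D, A)): towers=[C/F/A/D; E/B] holding=-
step 3 (unstack(B, E)): towers=[C/F/A/D; E] holding=B
step 4 (putdown(B)): towers=[B; C/F/A/D; E] holding=-
step 5 (unstack(D, A)): towers=[B; C/F/A; E] holding=D
step 6 (stack(D, B)): towers=[B/D; C/F/A; E] holding=-

towers=[B/D; C/F/A; E] holding=-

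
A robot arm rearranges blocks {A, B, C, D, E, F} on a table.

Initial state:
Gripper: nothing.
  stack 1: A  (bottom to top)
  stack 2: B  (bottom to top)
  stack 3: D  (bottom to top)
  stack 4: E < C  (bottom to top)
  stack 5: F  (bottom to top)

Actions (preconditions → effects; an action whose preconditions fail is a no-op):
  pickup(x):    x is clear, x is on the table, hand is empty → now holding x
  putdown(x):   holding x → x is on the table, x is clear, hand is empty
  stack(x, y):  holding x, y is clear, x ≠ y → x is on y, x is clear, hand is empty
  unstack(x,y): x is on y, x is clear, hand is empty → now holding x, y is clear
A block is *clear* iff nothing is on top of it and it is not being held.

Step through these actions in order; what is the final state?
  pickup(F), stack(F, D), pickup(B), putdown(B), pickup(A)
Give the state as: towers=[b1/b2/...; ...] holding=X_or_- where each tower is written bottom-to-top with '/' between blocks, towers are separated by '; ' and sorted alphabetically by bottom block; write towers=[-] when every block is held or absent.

step 1 (pickup(F)): towers=[A; B; D; E/C] holding=F
step 2 (stack(F, D)): towers=[A; B; D/F; E/C] holding=-
step 3 (pickup(B)): towers=[A; D/F; E/C] holding=B
step 4 (putdown(B)): towers=[A; B; D/F; E/C] holding=-
step 5 (pickup(A)): towers=[B; D/F; E/C] holding=A

towers=[B; D/F; E/C] holding=A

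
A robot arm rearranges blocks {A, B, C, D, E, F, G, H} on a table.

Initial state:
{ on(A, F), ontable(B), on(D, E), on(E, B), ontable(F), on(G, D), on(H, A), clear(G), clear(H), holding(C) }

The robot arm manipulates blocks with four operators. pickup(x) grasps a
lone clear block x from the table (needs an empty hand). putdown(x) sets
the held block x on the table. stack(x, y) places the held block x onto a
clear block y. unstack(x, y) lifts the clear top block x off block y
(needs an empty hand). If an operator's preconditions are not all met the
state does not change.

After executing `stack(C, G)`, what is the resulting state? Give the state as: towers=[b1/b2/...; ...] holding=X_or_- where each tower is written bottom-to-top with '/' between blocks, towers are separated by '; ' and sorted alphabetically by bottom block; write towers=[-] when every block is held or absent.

towers=[B/E/D/G/C; F/A/H] holding=-

before: towers=[B/E/D/G; F/A/H] holding=C
pre[stack(C, G)]: holding(C) ok, clear(G) ok, C≠G ok
all met → apply stack(C, G)
after:  towers=[B/E/D/G/C; F/A/H] holding=-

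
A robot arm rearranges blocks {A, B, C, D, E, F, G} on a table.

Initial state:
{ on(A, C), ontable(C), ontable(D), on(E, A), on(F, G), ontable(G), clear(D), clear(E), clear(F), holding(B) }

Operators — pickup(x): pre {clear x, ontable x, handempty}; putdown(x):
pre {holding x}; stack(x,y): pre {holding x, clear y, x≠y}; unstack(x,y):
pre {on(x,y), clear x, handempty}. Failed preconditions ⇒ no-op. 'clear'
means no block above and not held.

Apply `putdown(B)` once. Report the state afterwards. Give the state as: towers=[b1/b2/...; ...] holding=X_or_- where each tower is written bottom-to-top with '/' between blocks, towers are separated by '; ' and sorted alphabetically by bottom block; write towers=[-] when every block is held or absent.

before: towers=[C/A/E; D; G/F] holding=B
pre[putdown(B)]: holding(B) ✓
all met → apply putdown(B)
after:  towers=[B; C/A/E; D; G/F] holding=-

towers=[B; C/A/E; D; G/F] holding=-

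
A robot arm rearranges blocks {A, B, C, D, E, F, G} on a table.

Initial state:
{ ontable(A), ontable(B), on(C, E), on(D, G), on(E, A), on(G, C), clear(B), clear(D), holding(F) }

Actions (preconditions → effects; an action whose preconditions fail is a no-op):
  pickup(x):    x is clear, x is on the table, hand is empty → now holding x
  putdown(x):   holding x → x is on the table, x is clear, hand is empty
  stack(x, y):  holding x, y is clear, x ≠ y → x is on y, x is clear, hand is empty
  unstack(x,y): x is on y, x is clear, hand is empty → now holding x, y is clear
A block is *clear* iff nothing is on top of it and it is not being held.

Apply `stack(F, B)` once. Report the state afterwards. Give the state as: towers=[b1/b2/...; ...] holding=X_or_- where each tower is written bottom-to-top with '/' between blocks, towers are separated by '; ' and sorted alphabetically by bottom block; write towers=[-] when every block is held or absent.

towers=[A/E/C/G/D; B/F] holding=-

before: towers=[A/E/C/G/D; B] holding=F
pre[stack(F, B)]: holding(F) yes, clear(B) yes, F≠B yes
all met → apply stack(F, B)
after:  towers=[A/E/C/G/D; B/F] holding=-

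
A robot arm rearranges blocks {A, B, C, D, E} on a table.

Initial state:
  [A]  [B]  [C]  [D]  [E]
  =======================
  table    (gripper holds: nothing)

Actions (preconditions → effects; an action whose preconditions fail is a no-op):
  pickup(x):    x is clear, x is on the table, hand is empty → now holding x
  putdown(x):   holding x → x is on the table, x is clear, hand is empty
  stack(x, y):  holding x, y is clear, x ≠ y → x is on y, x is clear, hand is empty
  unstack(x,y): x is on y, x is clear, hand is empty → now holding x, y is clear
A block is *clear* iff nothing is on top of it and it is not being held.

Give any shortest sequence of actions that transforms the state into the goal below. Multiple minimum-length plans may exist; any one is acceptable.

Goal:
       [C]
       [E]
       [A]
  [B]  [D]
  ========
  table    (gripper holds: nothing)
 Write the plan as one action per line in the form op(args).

step 1 (pickup(A)): towers=[B; C; D; E] holding=A
step 2 (stack(A, D)): towers=[B; C; D/A; E] holding=-
step 3 (pickup(E)): towers=[B; C; D/A] holding=E
step 4 (stack(E, A)): towers=[B; C; D/A/E] holding=-
step 5 (pickup(C)): towers=[B; D/A/E] holding=C
step 6 (stack(C, E)): towers=[B; D/A/E/C] holding=-
goal check: towers=[B; D/A/E/C] holding=- — reached (length 6, optimal by BFS)

pickup(A)
stack(A, D)
pickup(E)
stack(E, A)
pickup(C)
stack(C, E)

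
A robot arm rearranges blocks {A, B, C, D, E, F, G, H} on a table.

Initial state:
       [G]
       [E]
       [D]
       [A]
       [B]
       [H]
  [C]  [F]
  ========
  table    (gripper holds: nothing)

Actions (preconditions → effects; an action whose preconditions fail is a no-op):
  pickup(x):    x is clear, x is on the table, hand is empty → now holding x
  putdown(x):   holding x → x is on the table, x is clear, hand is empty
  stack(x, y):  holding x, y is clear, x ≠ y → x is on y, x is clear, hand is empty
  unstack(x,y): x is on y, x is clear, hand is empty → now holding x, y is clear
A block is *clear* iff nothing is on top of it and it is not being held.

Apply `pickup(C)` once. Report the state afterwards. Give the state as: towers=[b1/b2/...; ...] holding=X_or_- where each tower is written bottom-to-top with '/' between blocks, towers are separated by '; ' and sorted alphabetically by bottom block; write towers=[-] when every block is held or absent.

towers=[F/H/B/A/D/E/G] holding=C

before: towers=[C; F/H/B/A/D/E/G] holding=-
pre[pickup(C)]: clear(C) yes, ontable(C) yes, handempty yes
all met → apply pickup(C)
after:  towers=[F/H/B/A/D/E/G] holding=C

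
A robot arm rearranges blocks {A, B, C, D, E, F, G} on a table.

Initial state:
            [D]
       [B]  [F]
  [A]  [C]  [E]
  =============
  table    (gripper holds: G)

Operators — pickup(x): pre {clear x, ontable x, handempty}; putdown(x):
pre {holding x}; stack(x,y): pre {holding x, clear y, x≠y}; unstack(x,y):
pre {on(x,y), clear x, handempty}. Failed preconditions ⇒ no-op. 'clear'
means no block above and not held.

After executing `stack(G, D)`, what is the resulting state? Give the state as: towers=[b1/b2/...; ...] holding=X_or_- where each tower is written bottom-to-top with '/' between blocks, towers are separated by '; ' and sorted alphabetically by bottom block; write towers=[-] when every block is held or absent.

before: towers=[A; C/B; E/F/D] holding=G
pre[stack(G, D)]: holding(G) ok, clear(D) ok, G≠D ok
all met → apply stack(G, D)
after:  towers=[A; C/B; E/F/D/G] holding=-

towers=[A; C/B; E/F/D/G] holding=-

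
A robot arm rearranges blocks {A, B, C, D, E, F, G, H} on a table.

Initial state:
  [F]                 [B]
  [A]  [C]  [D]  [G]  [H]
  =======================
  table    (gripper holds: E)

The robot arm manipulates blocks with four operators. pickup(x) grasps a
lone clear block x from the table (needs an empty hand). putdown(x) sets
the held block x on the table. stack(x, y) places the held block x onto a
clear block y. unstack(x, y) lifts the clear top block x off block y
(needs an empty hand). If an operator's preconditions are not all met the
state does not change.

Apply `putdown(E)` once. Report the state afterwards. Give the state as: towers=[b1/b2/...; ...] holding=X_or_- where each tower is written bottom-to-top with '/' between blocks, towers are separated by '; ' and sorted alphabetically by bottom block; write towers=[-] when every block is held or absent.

before: towers=[A/F; C; D; G; H/B] holding=E
pre[putdown(E)]: holding(E) ✓
all met → apply putdown(E)
after:  towers=[A/F; C; D; E; G; H/B] holding=-

towers=[A/F; C; D; E; G; H/B] holding=-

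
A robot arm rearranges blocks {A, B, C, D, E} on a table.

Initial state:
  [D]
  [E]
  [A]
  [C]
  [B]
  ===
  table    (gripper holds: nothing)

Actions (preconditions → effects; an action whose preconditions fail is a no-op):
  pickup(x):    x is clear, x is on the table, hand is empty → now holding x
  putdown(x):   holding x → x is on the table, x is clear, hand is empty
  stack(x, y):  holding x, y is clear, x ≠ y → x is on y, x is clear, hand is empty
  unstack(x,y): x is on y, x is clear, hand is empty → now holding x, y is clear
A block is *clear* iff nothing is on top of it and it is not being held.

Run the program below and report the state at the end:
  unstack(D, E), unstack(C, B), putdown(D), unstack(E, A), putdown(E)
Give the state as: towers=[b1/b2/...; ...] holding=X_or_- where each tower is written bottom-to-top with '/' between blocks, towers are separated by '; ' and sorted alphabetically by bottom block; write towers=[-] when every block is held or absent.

step 1 (unstack(D, E)): towers=[B/C/A/E] holding=D
step 2 (unstack(C, B)) [no-op]: towers=[B/C/A/E] holding=D
step 3 (putdown(D)): towers=[B/C/A/E; D] holding=-
step 4 (unstack(E, A)): towers=[B/C/A; D] holding=E
step 5 (putdown(E)): towers=[B/C/A; D; E] holding=-

towers=[B/C/A; D; E] holding=-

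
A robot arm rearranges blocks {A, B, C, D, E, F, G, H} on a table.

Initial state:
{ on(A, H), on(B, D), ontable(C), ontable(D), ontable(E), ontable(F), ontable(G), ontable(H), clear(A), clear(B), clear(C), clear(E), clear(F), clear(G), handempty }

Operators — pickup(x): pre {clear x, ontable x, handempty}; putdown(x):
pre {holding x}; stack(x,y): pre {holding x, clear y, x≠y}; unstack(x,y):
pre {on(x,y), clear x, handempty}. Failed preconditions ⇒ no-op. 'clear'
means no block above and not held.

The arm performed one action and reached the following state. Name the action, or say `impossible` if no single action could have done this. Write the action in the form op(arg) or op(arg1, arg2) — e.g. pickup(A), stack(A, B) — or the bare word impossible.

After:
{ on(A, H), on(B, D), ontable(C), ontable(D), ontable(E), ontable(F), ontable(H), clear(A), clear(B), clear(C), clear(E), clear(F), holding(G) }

target: towers=[C; D/B; E; F; H/A] holding=G
         pickup(G) → towers=[C; D/B; E; F; H/A] holding=G  ← match
     unstack(A, H) → towers=[C; D/B; E; F; G; H] holding=A
         pickup(E) → towers=[C; D/B; F; G; H/A] holding=E
     unstack(B, D) → towers=[C; D; E; F; G; H/A] holding=B
         pickup(F) → towers=[C; D/B; E; G; H/A] holding=F
         pickup(C) → towers=[D/B; E; F; G; H/A] holding=C

pickup(G)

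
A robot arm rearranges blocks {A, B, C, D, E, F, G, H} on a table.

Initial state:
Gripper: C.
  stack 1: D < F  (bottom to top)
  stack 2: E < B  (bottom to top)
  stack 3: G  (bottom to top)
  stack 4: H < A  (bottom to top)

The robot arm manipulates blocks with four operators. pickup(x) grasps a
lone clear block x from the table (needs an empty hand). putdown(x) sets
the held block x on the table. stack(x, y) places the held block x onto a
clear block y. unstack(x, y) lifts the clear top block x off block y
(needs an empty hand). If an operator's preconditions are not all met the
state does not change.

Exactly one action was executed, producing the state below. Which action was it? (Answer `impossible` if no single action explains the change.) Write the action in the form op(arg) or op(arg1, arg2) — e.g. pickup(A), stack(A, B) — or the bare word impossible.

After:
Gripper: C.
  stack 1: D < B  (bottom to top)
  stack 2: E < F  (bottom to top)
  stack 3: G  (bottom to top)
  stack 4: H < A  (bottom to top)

target: towers=[D/B; E/F; G; H/A] holding=C
        putdown(C) → towers=[C; D/F; E/B; G; H/A] holding=-
       stack(C, G) → towers=[D/F; E/B; G/C; H/A] holding=-
       stack(C, A) → towers=[D/F; E/B; G; H/A/C] holding=-
       stack(C, B) → towers=[D/F; E/B/C; G; H/A] holding=-
       stack(C, F) → towers=[D/F/C; E/B; G; H/A] holding=-
none of the 5 applicable actions match → impossible

impossible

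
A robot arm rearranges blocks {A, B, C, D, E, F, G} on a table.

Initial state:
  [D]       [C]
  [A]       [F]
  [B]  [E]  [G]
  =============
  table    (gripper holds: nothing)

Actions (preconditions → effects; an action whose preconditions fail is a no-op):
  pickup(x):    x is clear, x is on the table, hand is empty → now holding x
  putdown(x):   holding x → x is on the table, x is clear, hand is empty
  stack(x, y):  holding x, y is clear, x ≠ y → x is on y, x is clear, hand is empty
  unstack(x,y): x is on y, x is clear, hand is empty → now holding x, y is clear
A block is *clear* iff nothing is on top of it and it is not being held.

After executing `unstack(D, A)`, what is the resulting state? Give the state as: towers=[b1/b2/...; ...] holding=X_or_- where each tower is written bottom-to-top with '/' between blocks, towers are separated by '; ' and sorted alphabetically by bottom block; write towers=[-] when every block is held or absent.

towers=[B/A; E; G/F/C] holding=D

before: towers=[B/A/D; E; G/F/C] holding=-
pre[unstack(D, A)]: on(D,A) yes, clear(D) yes, handempty yes
all met → apply unstack(D, A)
after:  towers=[B/A; E; G/F/C] holding=D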